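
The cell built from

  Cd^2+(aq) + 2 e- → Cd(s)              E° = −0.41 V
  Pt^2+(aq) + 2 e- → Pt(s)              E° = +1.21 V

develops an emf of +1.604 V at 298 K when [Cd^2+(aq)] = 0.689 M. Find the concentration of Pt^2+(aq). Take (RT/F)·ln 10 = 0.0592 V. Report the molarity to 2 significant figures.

Pt²⁺/Pt is the cathode (higher E°); E°cell = +1.21 − (−0.41) = +1.62 V with n = 2.
From the Nernst equation, log Q = n(E° − E)/0.0592 = 2·(+1.62 − (+1.604))/0.0592 = 0.541.
For Pt^2+(aq) + Cd(s) → Pt(s) + Cd^2+(aq), the reaction quotient is Q = [Cd^2+(aq)] / [Pt^2+(aq)].
Solving for the unknown gives log [Pt^2+(aq)] = −0.703, so [Pt^2+(aq)] ≈ 0.20 M.

0.20 M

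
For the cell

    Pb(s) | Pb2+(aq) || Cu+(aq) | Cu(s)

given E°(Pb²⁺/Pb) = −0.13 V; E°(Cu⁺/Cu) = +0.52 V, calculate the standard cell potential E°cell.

+0.65 V

By convention the left-hand electrode in cell notation is the anode (oxidation) and the right-hand electrode is the cathode (reduction).
E°cell = E°(right) − E°(left) = +0.52 − (−0.13) = +0.65 V.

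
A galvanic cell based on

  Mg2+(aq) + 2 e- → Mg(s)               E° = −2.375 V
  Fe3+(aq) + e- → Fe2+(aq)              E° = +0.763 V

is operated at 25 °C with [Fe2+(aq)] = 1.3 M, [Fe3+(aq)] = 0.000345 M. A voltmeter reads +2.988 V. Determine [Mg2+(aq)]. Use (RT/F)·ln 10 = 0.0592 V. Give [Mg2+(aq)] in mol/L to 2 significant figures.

The Fe³⁺/Fe²⁺ couple has the larger reduction potential, so it is the cathode: E°cell = +0.763 − (−2.375) = +3.138 V and n = 2.
Since E = E° − (0.0592/n)·log Q, log Q = n(E° − E)/0.0592 = 5.068.
Balancing electrons gives 2 Fe3+(aq) + Mg(s) → 2 Fe2+(aq) + Mg2+(aq); thus Q = ([Fe2+(aq)]^2·[Mg2+(aq)]) / [Fe3+(aq)]^2.
Substituting the known concentrations and solving, log [Mg2+(aq)] = −2.084 and [Mg2+(aq)] = 0.0082 M.

0.0082 M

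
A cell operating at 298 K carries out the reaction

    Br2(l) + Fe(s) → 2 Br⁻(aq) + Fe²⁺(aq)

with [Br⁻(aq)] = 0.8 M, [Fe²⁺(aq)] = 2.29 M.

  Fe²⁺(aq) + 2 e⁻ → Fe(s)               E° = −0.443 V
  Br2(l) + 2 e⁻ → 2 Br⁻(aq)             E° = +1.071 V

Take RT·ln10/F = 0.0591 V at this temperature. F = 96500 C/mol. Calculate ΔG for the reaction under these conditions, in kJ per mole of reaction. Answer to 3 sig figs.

−291 kJ/mol

E°cell = +1.071 − (−0.443) = +1.514 V; the balanced reaction transfers n = 2 electrons.
The reaction quotient is [Br⁻(aq)]^2·[Fe²⁺(aq)] = 1.47; by Nernst, E = +1.514 − (0.0591/2)(0.166) = +1.5091 V.
Then ΔG = −nFE = −2 × 96500 × +1.5091 J/mol = −291 kJ/mol.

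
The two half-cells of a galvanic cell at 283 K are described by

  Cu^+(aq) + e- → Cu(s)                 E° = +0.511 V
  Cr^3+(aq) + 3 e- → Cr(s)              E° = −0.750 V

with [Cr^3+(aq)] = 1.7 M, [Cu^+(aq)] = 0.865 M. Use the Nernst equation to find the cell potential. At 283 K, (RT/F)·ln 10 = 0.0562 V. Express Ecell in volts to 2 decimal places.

Cu⁺/Cu is reduced (cathode, E° = +0.511 V) and Cr³⁺/Cr is oxidized (anode).
E°cell = E°cat − E°an = +0.511 − (−0.750) = +1.261 V; n = 3.
For the overall reaction 3 Cu^+(aq) + Cr(s) → 3 Cu(s) + Cr^3+(aq), Q = [Cr^3+(aq)] / [Cu^+(aq)]^3 = 2.63, giving log Q = 0.419.
By the Nernst equation, E = +1.261 − (0.0562/3)·(0.419) = +1.25 V.

+1.25 V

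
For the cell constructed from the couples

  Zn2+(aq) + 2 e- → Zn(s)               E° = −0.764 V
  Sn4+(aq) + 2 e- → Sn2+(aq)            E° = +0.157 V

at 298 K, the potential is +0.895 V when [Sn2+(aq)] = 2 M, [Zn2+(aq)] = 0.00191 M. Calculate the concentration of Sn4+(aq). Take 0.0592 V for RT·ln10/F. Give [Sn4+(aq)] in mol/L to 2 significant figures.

0.00051 M

With Sn⁴⁺/Sn²⁺ at the cathode and Zn²⁺/Zn at the anode, E°cell = +0.157 − (−0.764) = +0.921 V (n = 2).
From the Nernst equation, log Q = n(E° − E)/0.0592 = 2·(+0.921 − (+0.895))/0.0592 = 0.878.
For Sn4+(aq) + Zn(s) → Sn2+(aq) + Zn2+(aq), the reaction quotient is Q = ([Sn2+(aq)]·[Zn2+(aq)]) / [Sn4+(aq)].
Substituting the known concentrations and solving, log [Sn4+(aq)] = −3.296 and [Sn4+(aq)] = 0.00051 M.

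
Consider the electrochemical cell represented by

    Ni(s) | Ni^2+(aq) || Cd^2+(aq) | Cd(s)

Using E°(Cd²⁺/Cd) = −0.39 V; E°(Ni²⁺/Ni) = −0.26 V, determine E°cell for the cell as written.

−0.13 V

By convention the left-hand electrode in cell notation is the anode (oxidation) and the right-hand electrode is the cathode (reduction).
E°cell = E°(right) − E°(left) = −0.39 − (−0.26) = −0.13 V.
The negative sign shows that, as written, the cell would require an external voltage to drive the reaction.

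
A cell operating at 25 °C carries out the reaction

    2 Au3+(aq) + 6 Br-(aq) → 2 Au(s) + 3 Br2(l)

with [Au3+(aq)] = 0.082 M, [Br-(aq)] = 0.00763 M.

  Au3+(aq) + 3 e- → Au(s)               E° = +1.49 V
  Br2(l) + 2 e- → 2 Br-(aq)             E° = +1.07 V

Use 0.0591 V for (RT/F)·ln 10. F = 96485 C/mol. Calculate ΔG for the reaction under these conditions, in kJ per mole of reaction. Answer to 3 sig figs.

The standard cell potential is +1.49 − (+1.07) = +0.42 V, with n = 6 electrons in the balanced equation.
The reaction quotient is 1 / ([Au3+(aq)]^2·[Br-(aq)]^6) = 7.54×10^14; by Nernst, E = +0.42 − (0.0591/6)(14.877) = +0.2735 V.
ΔG = −nFE = −(6)(96485)(+0.2735) J/mol = −158 kJ/mol.

−158 kJ/mol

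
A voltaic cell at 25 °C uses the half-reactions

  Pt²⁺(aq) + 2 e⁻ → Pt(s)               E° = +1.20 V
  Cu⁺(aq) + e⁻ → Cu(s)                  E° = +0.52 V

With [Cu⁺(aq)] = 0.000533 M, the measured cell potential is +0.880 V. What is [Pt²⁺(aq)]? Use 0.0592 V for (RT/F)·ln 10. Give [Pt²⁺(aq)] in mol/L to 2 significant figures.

With Pt²⁺/Pt at the cathode and Cu⁺/Cu at the anode, E°cell = +1.20 − (+0.52) = +0.68 V (n = 2).
From the Nernst equation, log Q = n(E° − E)/0.0592 = 2·(+0.68 − (+0.880))/0.0592 = −6.757.
The balanced reaction is Pt²⁺(aq) + 2 Cu(s) → Pt(s) + 2 Cu⁺(aq), so Q = [Cu⁺(aq)]^2 / [Pt²⁺(aq)].
Solving for the unknown gives log [Pt²⁺(aq)] = 0.210, so [Pt²⁺(aq)] ≈ 1.6 M.

1.6 M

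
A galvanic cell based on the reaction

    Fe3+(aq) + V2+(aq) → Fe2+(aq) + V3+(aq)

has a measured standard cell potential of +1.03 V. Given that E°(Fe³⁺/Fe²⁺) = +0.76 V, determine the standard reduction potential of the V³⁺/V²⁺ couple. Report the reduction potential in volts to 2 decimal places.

In the reaction as written the Fe³⁺/Fe²⁺ couple is reduced (cathode) and V³⁺/V²⁺ is oxidized (anode), so E°cell = E°(Fe³⁺/Fe²⁺) − E°(V³⁺/V²⁺).
E°(V³⁺/V²⁺) = E°(cathode) − E°cell = +0.76 − (+1.03) = −0.27 V.

−0.27 V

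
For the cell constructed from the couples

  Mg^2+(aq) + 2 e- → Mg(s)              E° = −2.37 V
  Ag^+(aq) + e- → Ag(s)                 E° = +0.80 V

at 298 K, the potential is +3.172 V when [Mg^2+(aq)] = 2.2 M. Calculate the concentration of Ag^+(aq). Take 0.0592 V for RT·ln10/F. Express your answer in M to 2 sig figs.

1.6 M

With Ag⁺/Ag at the cathode and Mg²⁺/Mg at the anode, E°cell = +0.80 − (−2.37) = +3.17 V (n = 2).
From the Nernst equation, log Q = n(E° − E)/0.0592 = 2·(+3.17 − (+3.172))/0.0592 = −0.068.
For 2 Ag^+(aq) + Mg(s) → 2 Ag(s) + Mg^2+(aq), the reaction quotient is Q = [Mg^2+(aq)] / [Ag^+(aq)]^2.
Isolating [Ag^+(aq)] in Q = 10^{−0.068} yields log [Ag^+(aq)] = 0.205, i.e. 1.6 M.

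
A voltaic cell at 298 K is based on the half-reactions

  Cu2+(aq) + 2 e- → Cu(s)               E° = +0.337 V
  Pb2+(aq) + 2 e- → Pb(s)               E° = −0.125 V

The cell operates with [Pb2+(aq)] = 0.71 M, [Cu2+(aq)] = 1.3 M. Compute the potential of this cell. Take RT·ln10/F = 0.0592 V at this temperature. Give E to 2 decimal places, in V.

Cu²⁺/Cu is reduced (cathode, E° = +0.337 V) and Pb²⁺/Pb is oxidized (anode).
E°cell = +0.337 − (−0.125) = +0.462 V, with n = 2 electrons transferred.
Balancing gives Cu2+(aq) + Pb(s) → Cu(s) + Pb2+(aq); hence Q = [Pb2+(aq)] / [Cu2+(aq)] = 0.546 (log Q = −0.263).
By the Nernst equation, E = +0.462 − (0.0592/2)·(−0.263) = +0.47 V.

+0.47 V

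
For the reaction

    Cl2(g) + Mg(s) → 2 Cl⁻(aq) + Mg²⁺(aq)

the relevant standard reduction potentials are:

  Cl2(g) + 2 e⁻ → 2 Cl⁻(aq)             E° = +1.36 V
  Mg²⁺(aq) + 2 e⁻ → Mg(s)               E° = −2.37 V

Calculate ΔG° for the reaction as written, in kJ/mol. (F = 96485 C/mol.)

In the reaction as written Cl2(g) is reduced, so the Cl₂/Cl⁻ couple is the cathode and Mg²⁺/Mg is the anode.
E°cell = +1.36 − (−2.37) = +3.73 V; balancing electrons gives n = 2.
ΔG° = −nFE°cell = −(2)(96485)(+3.73) J/mol = −720 kJ/mol.

−720 kJ/mol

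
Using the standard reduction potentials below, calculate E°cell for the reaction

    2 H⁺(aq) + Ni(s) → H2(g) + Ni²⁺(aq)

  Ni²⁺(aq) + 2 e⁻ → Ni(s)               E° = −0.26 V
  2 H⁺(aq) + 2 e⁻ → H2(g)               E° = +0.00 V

+0.26 V

In the reaction as written, H⁺(aq) is reduced (cathode) and Ni²⁺(aq) is produced by oxidation at the anode.
E°cell = E°(cathode) − E°(anode) = +0.00 − (−0.26) = +0.26 V.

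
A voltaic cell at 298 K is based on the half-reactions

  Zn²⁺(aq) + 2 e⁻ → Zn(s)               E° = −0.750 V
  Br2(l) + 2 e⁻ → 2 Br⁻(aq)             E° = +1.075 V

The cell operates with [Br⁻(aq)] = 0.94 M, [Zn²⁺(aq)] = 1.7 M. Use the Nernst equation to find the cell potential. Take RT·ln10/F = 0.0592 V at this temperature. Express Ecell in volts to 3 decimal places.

Br₂/Br⁻ is reduced (cathode, E° = +1.075 V) and Zn²⁺/Zn is oxidized (anode).
E°cell = +1.075 − (−0.750) = +1.825 V, with n = 2 electrons transferred.
Balancing gives Br2(l) + Zn(s) → 2 Br⁻(aq) + Zn²⁺(aq); hence Q = [Br⁻(aq)]^2·[Zn²⁺(aq)] = 1.5 (log Q = 0.177).
E = E° − (0.0592/n)·log Q = +1.825 − (0.0592/2)(0.177) = +1.820 V.

+1.820 V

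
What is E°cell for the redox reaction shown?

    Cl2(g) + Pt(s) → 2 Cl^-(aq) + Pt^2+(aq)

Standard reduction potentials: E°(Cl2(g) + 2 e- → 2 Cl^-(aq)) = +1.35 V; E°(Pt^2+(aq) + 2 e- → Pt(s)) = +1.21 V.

+0.14 V

In the reaction as written, Cl2(g) is reduced (cathode) and Pt^2+(aq) is produced by oxidation at the anode.
E°cell = E°(cathode) − E°(anode) = +1.35 − (+1.21) = +0.14 V.
The positive value indicates the reaction is spontaneous as written.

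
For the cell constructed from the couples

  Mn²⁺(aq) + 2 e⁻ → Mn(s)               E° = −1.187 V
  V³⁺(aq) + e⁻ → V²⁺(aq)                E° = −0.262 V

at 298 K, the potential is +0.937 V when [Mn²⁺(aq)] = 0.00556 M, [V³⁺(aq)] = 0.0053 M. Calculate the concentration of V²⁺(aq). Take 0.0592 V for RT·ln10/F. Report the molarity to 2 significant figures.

With V³⁺/V²⁺ at the cathode and Mn²⁺/Mn at the anode, E°cell = −0.262 − (−1.187) = +0.925 V (n = 2).
From the Nernst equation, log Q = n(E° − E)/0.0592 = 2·(+0.925 − (+0.937))/0.0592 = −0.405.
The balanced reaction is 2 V³⁺(aq) + Mn(s) → 2 V²⁺(aq) + Mn²⁺(aq), so Q = ([V²⁺(aq)]^2·[Mn²⁺(aq)]) / [V³⁺(aq)]^2.
Solving for the unknown gives log [V²⁺(aq)] = −1.351, so [V²⁺(aq)] ≈ 0.045 M.

0.045 M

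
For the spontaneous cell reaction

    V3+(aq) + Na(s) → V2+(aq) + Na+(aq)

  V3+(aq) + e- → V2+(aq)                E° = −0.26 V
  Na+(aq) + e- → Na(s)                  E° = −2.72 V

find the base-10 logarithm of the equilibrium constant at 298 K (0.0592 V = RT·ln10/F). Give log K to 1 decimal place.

The V³⁺/V²⁺ couple is reduced (cathode); E°cell = −0.26 − (−2.72) = +2.46 V with n = 1.
At equilibrium E = 0, so log K = nE°cell / 0.0592 = (1)(+2.46) / 0.0592 = 41.6.

log K = 41.6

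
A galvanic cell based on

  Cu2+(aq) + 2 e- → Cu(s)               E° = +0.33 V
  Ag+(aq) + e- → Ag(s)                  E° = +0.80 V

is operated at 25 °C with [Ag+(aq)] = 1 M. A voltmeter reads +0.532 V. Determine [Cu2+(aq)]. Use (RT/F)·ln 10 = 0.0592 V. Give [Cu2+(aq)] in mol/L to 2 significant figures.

Ag⁺/Ag is the cathode (higher E°); E°cell = +0.80 − (+0.33) = +0.47 V with n = 2.
From the Nernst equation, log Q = n(E° − E)/0.0592 = 2·(+0.47 − (+0.532))/0.0592 = −2.095.
Balancing electrons gives 2 Ag+(aq) + Cu(s) → 2 Ag(s) + Cu2+(aq); thus Q = [Cu2+(aq)] / [Ag+(aq)]^2.
Substituting the known concentrations and solving, log [Cu2+(aq)] = −2.095 and [Cu2+(aq)] = 0.0080 M.

0.0080 M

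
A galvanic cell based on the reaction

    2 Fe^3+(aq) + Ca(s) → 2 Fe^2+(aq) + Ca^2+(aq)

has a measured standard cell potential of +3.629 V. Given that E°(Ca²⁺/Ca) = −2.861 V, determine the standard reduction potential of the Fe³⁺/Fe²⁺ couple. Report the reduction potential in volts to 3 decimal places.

+0.768 V

In the reaction as written the Fe³⁺/Fe²⁺ couple is reduced (cathode) and Ca²⁺/Ca is oxidized (anode), so E°cell = E°(Fe³⁺/Fe²⁺) − E°(Ca²⁺/Ca).
E°(Fe³⁺/Fe²⁺) = E°cell + E°(anode) = +3.629 + (−2.861) = +0.768 V.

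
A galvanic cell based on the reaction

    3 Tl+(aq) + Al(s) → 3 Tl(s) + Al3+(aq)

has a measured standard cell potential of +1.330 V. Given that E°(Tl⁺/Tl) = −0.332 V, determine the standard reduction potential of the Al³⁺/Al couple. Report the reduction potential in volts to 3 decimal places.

−1.662 V

In the reaction as written the Tl⁺/Tl couple is reduced (cathode) and Al³⁺/Al is oxidized (anode), so E°cell = E°(Tl⁺/Tl) − E°(Al³⁺/Al).
E°(Al³⁺/Al) = E°(cathode) − E°cell = −0.332 − (+1.330) = −1.662 V.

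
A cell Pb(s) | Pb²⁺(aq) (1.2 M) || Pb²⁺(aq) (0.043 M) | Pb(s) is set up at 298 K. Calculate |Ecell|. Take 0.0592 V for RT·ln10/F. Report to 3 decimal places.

For a concentration cell E°cell = 0, since both electrodes use the same couple.
The compartment with the higher Pb²⁺(aq) concentration (1.2 M) acts as the cathode; ions are reduced there and produced at the dilute (0.043 M) anode.
With n = 2, Ecell = −(0.0592/2)·log([dilute]/[conc]) = −(0.0592/2)·log(0.043/1.2) = +0.043 V.

0.043 V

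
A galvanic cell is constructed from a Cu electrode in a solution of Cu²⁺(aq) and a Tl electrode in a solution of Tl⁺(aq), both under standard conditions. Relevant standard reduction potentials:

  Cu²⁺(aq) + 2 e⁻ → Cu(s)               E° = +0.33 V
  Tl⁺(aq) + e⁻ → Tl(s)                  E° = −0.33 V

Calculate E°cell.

The Cu²⁺/Cu couple has the higher E°, so Cu ion is reduced (cathode) and Tl is oxidized (anode).
E°cell = E°(cathode) − E°(anode) = +0.33 − (−0.33) = +0.66 V.

+0.66 V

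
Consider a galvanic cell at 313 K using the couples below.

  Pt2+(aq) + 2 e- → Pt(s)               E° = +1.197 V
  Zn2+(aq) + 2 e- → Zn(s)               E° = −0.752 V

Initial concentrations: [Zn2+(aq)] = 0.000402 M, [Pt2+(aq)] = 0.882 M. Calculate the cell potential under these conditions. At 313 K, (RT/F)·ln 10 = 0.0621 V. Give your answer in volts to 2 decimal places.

Since E°(Pt²⁺/Pt) > E°(Zn²⁺/Zn), Pt²⁺/Pt serves as the cathode.
The standard potential is +1.197 − (−0.752) = +1.949 V and the balanced reaction transfers n = 2 electrons.
The balanced reaction is Pt2+(aq) + Zn(s) → Pt(s) + Zn2+(aq), so Q = [Zn2+(aq)] / [Pt2+(aq)] = 0.000456 and log Q = −3.341.
E = E° − (0.0621/n)·log Q = +1.949 − (0.0621/2)(−3.341) = +2.05 V.

+2.05 V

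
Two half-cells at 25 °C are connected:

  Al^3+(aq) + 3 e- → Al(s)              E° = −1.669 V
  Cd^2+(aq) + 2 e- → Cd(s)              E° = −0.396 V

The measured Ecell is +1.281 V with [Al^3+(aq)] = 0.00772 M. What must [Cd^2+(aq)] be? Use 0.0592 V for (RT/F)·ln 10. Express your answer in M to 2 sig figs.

0.073 M

With Cd²⁺/Cd at the cathode and Al³⁺/Al at the anode, E°cell = −0.396 − (−1.669) = +1.273 V (n = 6).
Since E = E° − (0.0592/n)·log Q, log Q = n(E° − E)/0.0592 = −0.811.
For 3 Cd^2+(aq) + 2 Al(s) → 3 Cd(s) + 2 Al^3+(aq), the reaction quotient is Q = [Al^3+(aq)]^2 / [Cd^2+(aq)]^3.
Substituting the known concentrations and solving, log [Cd^2+(aq)] = −1.138 and [Cd^2+(aq)] = 0.073 M.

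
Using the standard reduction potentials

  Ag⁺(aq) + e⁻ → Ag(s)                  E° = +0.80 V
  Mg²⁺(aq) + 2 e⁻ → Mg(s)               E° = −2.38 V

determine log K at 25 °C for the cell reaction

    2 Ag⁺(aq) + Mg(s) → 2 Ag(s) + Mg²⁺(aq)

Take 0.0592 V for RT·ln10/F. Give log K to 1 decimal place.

The Ag⁺/Ag couple is reduced (cathode); E°cell = +0.80 − (−2.38) = +3.18 V with n = 2.
At equilibrium E = 0, so log K = nE°cell / 0.0592 = (2)(+3.18) / 0.0592 = 107.4.

log K = 107.4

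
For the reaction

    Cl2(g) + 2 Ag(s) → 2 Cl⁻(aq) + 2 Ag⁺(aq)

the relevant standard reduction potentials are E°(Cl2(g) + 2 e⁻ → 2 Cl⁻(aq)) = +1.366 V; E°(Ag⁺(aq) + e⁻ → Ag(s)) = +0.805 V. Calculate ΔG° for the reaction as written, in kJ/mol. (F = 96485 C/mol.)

In the reaction as written Cl2(g) is reduced, so the Cl₂/Cl⁻ couple is the cathode and Ag⁺/Ag is the anode.
E°cell = +1.366 − (+0.805) = +0.561 V; balancing electrons gives n = 2.
ΔG° = −nFE°cell = −(2)(96485)(+0.561) J/mol = −108 kJ/mol.

−108 kJ/mol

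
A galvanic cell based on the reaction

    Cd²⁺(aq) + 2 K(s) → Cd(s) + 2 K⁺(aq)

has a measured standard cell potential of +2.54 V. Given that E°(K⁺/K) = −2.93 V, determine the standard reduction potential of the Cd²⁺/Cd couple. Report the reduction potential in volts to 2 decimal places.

−0.39 V

In the reaction as written the Cd²⁺/Cd couple is reduced (cathode) and K⁺/K is oxidized (anode), so E°cell = E°(Cd²⁺/Cd) − E°(K⁺/K).
E°(Cd²⁺/Cd) = E°cell + E°(anode) = +2.54 + (−2.93) = −0.39 V.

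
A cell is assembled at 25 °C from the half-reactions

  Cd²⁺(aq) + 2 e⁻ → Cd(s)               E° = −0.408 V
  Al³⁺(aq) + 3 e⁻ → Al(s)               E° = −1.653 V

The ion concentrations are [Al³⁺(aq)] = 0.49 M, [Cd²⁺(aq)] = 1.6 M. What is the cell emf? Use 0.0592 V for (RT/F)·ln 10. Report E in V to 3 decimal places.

+1.257 V

Since E°(Cd²⁺/Cd) > E°(Al³⁺/Al), Cd²⁺/Cd serves as the cathode.
E°cell = −0.408 − (−1.653) = +1.245 V, with n = 6 electrons transferred.
For the overall reaction 3 Cd²⁺(aq) + 2 Al(s) → 3 Cd(s) + 2 Al³⁺(aq), Q = [Al³⁺(aq)]^2 / [Cd²⁺(aq)]^3 = 0.0586, giving log Q = −1.232.
E = E° − (0.0592/n)·log Q = +1.245 − (0.0592/6)(−1.232) = +1.257 V.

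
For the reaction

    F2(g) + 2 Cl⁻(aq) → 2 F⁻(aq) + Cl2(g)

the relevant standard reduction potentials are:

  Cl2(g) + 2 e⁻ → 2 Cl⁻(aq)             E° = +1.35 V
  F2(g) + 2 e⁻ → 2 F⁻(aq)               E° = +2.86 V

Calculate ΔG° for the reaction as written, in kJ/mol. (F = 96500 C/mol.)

In the reaction as written F2(g) is reduced, so the F₂/F⁻ couple is the cathode and Cl₂/Cl⁻ is the anode.
E°cell = +2.86 − (+1.35) = +1.51 V; balancing electrons gives n = 2.
ΔG° = −nFE°cell = −(2)(96500)(+1.51) J/mol = −291 kJ/mol.

−291 kJ/mol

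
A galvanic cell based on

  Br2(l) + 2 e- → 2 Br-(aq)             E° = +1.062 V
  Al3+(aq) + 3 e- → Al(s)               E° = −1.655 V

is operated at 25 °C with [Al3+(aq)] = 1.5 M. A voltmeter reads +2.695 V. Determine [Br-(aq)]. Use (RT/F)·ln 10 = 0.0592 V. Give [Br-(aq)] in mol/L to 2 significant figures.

The Br₂/Br⁻ couple has the larger reduction potential, so it is the cathode: E°cell = +1.062 − (−1.655) = +2.717 V and n = 6.
Since E = E° − (0.0592/n)·log Q, log Q = n(E° − E)/0.0592 = 2.230.
The balanced reaction is 3 Br2(l) + 2 Al(s) → 6 Br-(aq) + 2 Al3+(aq), so Q = [Br-(aq)]^6·[Al3+(aq)]^2.
Isolating [Br-(aq)] in Q = 10^{2.230} yields log [Br-(aq)] = 0.313, i.e. 2.1 M.

2.1 M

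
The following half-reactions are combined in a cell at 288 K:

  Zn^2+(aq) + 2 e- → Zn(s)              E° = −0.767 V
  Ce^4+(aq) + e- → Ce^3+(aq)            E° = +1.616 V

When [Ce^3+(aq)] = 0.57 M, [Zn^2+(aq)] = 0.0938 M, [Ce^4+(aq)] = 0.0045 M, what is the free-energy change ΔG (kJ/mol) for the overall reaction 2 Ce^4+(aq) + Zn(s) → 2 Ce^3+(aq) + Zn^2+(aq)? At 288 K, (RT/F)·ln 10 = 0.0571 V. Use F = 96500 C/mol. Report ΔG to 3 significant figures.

The standard cell potential is +1.616 − (−0.767) = +2.383 V, with n = 2 electrons in the balanced equation.
The reaction quotient is ([Ce^3+(aq)]^2·[Zn^2+(aq)]) / [Ce^4+(aq)]^2 = 1.5×10^3; by Nernst, E = +2.383 − (0.0571/2)(3.178) = +2.2923 V.
Finally ΔG = −nFE = −(2)(96500 C/mol)(+2.2923 V) = −442 kJ/mol.

−442 kJ/mol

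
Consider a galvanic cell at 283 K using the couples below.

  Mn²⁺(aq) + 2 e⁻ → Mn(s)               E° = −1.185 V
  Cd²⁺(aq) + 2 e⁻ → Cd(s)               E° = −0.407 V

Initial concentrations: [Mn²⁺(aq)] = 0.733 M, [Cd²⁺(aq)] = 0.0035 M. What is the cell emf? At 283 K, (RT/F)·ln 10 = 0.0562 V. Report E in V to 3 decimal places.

+0.713 V

Cd²⁺/Cd is reduced (cathode, E° = −0.407 V) and Mn²⁺/Mn is oxidized (anode).
The standard potential is −0.407 − (−1.185) = +0.778 V and the balanced reaction transfers n = 2 electrons.
The balanced reaction is Cd²⁺(aq) + Mn(s) → Cd(s) + Mn²⁺(aq), so Q = [Mn²⁺(aq)] / [Cd²⁺(aq)] = 209 and log Q = 2.321.
Applying E = E° − (RT ln10/nF)·log Q gives +0.778 − (0.0562/2)(2.321) = +0.713 V.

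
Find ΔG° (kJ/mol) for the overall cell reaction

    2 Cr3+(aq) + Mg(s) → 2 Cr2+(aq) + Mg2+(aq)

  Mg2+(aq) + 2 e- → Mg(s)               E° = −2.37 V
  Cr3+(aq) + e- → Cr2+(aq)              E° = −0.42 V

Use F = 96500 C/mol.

−376 kJ/mol

In the reaction as written Cr3+(aq) is reduced, so the Cr³⁺/Cr²⁺ couple is the cathode and Mg²⁺/Mg is the anode.
E°cell = −0.42 − (−2.37) = +1.95 V; balancing electrons gives n = 2.
ΔG° = −nFE°cell = −(2)(96500)(+1.95) J/mol = −376 kJ/mol.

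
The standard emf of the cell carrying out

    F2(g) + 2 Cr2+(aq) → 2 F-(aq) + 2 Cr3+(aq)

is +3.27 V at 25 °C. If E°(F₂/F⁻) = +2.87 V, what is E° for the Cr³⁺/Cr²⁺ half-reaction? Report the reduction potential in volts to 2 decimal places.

−0.40 V

In the reaction as written the F₂/F⁻ couple is reduced (cathode) and Cr³⁺/Cr²⁺ is oxidized (anode), so E°cell = E°(F₂/F⁻) − E°(Cr³⁺/Cr²⁺).
E°(Cr³⁺/Cr²⁺) = E°(cathode) − E°cell = +2.87 − (+3.27) = −0.40 V.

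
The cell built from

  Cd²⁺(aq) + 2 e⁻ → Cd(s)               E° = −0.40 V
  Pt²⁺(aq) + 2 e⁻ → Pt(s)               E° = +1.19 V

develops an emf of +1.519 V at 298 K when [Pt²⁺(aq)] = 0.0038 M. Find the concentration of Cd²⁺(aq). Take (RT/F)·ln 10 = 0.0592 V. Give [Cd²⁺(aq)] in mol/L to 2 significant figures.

With Pt²⁺/Pt at the cathode and Cd²⁺/Cd at the anode, E°cell = +1.19 − (−0.40) = +1.59 V (n = 2).
From the Nernst equation, log Q = n(E° − E)/0.0592 = 2·(+1.59 − (+1.519))/0.0592 = 2.399.
Balancing electrons gives Pt²⁺(aq) + Cd(s) → Pt(s) + Cd²⁺(aq); thus Q = [Cd²⁺(aq)] / [Pt²⁺(aq)].
Substituting the known concentrations and solving, log [Cd²⁺(aq)] = −0.021 and [Cd²⁺(aq)] = 0.95 M.

0.95 M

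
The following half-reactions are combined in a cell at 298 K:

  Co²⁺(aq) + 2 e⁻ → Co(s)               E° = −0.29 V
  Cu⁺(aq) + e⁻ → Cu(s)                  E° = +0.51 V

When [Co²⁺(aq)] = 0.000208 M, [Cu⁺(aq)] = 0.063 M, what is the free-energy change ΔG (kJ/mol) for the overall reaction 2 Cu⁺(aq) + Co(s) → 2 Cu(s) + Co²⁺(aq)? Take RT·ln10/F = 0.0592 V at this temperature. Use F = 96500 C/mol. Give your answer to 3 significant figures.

−162 kJ/mol

The standard cell potential is +0.51 − (−0.29) = +0.80 V, with n = 2 electrons in the balanced equation.
The reaction quotient is [Co²⁺(aq)] / [Cu⁺(aq)]^2 = 0.0524; by Nernst, E = +0.80 − (0.0592/2)(−1.281) = +0.8379 V.
Then ΔG = −nFE = −2 × 96500 × +0.8379 J/mol = −162 kJ/mol.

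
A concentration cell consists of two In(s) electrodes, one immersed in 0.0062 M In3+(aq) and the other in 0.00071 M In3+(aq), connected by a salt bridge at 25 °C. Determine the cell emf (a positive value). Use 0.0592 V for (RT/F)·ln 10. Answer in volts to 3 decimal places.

0.019 V

For a concentration cell E°cell = 0, since both electrodes use the same couple.
The compartment with the higher In3+(aq) concentration (0.0062 M) acts as the cathode; ions are reduced there and produced at the dilute (0.00071 M) anode.
With n = 3, Ecell = −(0.0592/3)·log([dilute]/[conc]) = −(0.0592/3)·log(0.00071/0.0062) = +0.019 V.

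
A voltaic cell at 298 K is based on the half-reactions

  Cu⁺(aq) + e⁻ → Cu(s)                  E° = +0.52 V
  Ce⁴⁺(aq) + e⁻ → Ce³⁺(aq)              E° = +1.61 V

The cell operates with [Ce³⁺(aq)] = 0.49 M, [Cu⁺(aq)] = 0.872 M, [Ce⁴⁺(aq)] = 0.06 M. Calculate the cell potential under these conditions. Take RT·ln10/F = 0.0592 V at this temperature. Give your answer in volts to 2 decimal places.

The Ce⁴⁺/Ce³⁺ couple has the more positive E°, so it is the cathode; Cu⁺/Cu is the anode.
E°cell = +1.61 − (+0.52) = +1.09 V, with n = 1 electron transferred.
Balancing gives Ce⁴⁺(aq) + Cu(s) → Ce³⁺(aq) + Cu⁺(aq); hence Q = ([Ce³⁺(aq)]·[Cu⁺(aq)]) / [Ce⁴⁺(aq)] = 7.12 (log Q = 0.853).
By the Nernst equation, E = +1.09 − (0.0592/1)·(0.853) = +1.04 V.

+1.04 V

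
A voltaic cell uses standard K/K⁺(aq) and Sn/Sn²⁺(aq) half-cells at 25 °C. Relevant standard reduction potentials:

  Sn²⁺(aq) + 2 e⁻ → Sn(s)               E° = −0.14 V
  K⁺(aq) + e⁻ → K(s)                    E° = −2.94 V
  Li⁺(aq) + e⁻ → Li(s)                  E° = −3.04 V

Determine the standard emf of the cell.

The Sn²⁺/Sn couple has the higher E°, so Sn ion is reduced (cathode) and K is oxidized (anode).
E°cell = E°(cathode) − E°(anode) = −0.14 − (−2.94) = +2.80 V.

+2.80 V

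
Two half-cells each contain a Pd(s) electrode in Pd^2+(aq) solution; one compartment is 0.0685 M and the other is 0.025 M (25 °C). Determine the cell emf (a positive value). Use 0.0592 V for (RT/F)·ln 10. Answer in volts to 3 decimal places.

For a concentration cell E°cell = 0, since both electrodes use the same couple.
The compartment with the higher Pd^2+(aq) concentration (0.0685 M) acts as the cathode; ions are reduced there and produced at the dilute (0.025 M) anode.
With n = 2, Ecell = −(0.0592/2)·log([dilute]/[conc]) = −(0.0592/2)·log(0.025/0.0685) = +0.013 V.

0.013 V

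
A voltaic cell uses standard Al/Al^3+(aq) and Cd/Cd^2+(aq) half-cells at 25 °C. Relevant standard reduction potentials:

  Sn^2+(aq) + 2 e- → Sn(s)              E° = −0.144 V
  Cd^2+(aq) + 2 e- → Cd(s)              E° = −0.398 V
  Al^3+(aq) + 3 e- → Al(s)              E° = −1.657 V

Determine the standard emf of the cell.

+1.259 V

Of the two couples in this cell, the one with the more positive reduction potential is reduced at the cathode: here that is Cd²⁺/Cd (−0.398 V); Al³⁺/Al (−1.657 V) is the anode.
E°cell = E°(cathode) − E°(anode) = −0.398 − (−1.657) = +1.259 V.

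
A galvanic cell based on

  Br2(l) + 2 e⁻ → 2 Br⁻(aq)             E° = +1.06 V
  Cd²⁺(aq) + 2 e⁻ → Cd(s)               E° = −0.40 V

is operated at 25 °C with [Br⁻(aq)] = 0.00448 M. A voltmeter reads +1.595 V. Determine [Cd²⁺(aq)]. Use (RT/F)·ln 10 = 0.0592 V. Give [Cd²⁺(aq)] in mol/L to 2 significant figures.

1.4 M

With Br₂/Br⁻ at the cathode and Cd²⁺/Cd at the anode, E°cell = +1.06 − (−0.40) = +1.46 V (n = 2).
Rearranging E = E° − (0.0592/n)·log Q gives log Q = 2(+1.46 − (+1.595))/0.0592 = −4.561.
For Br2(l) + Cd(s) → 2 Br⁻(aq) + Cd²⁺(aq), the reaction quotient is Q = [Br⁻(aq)]^2·[Cd²⁺(aq)].
Substituting the known concentrations and solving, log [Cd²⁺(aq)] = 0.136 and [Cd²⁺(aq)] = 1.4 M.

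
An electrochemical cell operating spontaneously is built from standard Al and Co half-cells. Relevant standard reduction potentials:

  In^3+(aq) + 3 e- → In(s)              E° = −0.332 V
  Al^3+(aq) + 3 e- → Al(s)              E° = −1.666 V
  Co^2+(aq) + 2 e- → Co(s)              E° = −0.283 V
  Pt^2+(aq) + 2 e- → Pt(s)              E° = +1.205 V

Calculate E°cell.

+1.383 V

The Co²⁺/Co couple has the higher E°, so Co ion is reduced (cathode) and Al is oxidized (anode).
E°cell = E°(cathode) − E°(anode) = −0.283 − (−1.666) = +1.383 V.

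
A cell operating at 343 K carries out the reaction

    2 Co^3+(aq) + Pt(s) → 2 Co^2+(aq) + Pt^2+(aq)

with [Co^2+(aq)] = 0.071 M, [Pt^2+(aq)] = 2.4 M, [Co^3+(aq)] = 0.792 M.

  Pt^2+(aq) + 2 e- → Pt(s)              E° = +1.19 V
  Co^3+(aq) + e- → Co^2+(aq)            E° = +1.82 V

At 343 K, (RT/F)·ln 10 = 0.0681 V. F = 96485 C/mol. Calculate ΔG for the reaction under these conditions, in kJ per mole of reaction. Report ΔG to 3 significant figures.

With Co³⁺/Co²⁺ reduced at the cathode, E°cell = +1.82 − (+1.19) = +0.63 V and n = 2.
The reaction quotient is ([Co^2+(aq)]^2·[Pt^2+(aq)]) / [Co^3+(aq)]^2 = 0.0193; by Nernst, E = +0.63 − (0.0681/2)(−1.715) = +0.6884 V.
Finally ΔG = −nFE = −(2)(96485 C/mol)(+0.6884 V) = −133 kJ/mol.

−133 kJ/mol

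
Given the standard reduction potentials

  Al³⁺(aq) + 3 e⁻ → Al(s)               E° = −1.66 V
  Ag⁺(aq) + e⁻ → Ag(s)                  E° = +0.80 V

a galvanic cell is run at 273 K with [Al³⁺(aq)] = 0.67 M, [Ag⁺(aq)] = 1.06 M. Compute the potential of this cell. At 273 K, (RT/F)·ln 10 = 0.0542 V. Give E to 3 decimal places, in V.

Ag⁺/Ag is reduced (cathode, E° = +0.80 V) and Al³⁺/Al is oxidized (anode).
E°cell = E°cat − E°an = +0.80 − (−1.66) = +2.46 V; n = 3.
For the overall reaction 3 Ag⁺(aq) + Al(s) → 3 Ag(s) + Al³⁺(aq), Q = [Al³⁺(aq)] / [Ag⁺(aq)]^3 = 0.563, giving log Q = −0.250.
Applying E = E° − (RT ln10/nF)·log Q gives +2.46 − (0.0542/3)(−0.250) = +2.465 V.

+2.465 V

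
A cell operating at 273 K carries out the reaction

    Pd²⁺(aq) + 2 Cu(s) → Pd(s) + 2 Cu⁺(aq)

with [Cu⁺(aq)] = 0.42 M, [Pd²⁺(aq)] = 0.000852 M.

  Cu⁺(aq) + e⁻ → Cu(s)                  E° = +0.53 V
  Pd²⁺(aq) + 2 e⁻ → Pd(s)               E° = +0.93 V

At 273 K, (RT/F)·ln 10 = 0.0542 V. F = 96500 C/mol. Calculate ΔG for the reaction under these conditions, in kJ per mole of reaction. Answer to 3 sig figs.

E°cell = +0.93 − (+0.53) = +0.40 V; the balanced reaction transfers n = 2 electrons.
Q = [Cu⁺(aq)]^2 / [Pd²⁺(aq)] = 207, so log Q = 2.316 and E = +0.40 − (0.0542/2)(2.316) = +0.3372 V.
Finally ΔG = −nFE = −(2)(96500 C/mol)(+0.3372 V) = −65.1 kJ/mol.

−65.1 kJ/mol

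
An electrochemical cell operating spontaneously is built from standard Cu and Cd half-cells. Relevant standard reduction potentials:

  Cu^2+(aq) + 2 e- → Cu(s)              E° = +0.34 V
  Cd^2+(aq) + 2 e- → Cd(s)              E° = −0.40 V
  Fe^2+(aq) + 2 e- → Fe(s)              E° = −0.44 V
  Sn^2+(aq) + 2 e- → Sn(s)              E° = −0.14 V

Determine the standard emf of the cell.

+0.74 V

Of the two couples in this cell, the one with the more positive reduction potential is reduced at the cathode: here that is Cu²⁺/Cu (+0.34 V); Cd²⁺/Cd (−0.40 V) is the anode.
E°cell = E°(cathode) − E°(anode) = +0.34 − (−0.40) = +0.74 V.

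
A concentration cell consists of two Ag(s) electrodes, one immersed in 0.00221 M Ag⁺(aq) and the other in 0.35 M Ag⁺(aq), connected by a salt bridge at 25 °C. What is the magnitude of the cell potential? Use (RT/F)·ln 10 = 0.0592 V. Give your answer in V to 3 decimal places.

For a concentration cell E°cell = 0, since both electrodes use the same couple.
The compartment with the higher Ag⁺(aq) concentration (0.35 M) acts as the cathode; ions are reduced there and produced at the dilute (0.00221 M) anode.
With n = 1, Ecell = −(0.0592/1)·log([dilute]/[conc]) = −(0.0592/1)·log(0.00221/0.35) = +0.130 V.

0.130 V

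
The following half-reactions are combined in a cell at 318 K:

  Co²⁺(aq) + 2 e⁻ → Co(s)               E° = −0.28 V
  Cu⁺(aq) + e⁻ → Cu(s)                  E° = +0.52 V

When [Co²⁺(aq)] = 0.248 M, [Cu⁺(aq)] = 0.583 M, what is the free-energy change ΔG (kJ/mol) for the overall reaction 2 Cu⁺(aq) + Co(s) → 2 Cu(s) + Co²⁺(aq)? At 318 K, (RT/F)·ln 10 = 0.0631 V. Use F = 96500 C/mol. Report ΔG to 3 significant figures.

The standard cell potential is +0.52 − (−0.28) = +0.80 V, with n = 2 electrons in the balanced equation.
Q = [Co²⁺(aq)] / [Cu⁺(aq)]^2 = 0.73, so log Q = −0.137 and E = +0.80 − (0.0631/2)(−0.137) = +0.8043 V.
ΔG = −nFE = −(2)(96500)(+0.8043) J/mol = −155 kJ/mol.

−155 kJ/mol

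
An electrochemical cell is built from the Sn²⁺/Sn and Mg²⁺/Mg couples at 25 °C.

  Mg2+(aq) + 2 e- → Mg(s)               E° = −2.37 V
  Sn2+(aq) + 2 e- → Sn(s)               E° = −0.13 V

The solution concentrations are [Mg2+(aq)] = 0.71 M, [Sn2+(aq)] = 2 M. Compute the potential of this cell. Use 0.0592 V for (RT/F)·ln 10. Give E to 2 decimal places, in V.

+2.25 V

Sn²⁺/Sn is reduced (cathode, E° = −0.13 V) and Mg²⁺/Mg is oxidized (anode).
E°cell = −0.13 − (−2.37) = +2.24 V, with n = 2 electrons transferred.
For the overall reaction Sn2+(aq) + Mg(s) → Sn(s) + Mg2+(aq), Q = [Mg2+(aq)] / [Sn2+(aq)] = 0.355, giving log Q = −0.450.
By the Nernst equation, E = +2.24 − (0.0592/2)·(−0.450) = +2.25 V.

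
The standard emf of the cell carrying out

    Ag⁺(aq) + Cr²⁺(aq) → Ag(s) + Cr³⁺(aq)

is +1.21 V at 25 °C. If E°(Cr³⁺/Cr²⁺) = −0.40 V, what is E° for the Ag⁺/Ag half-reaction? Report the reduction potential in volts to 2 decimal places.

+0.81 V

In the reaction as written the Ag⁺/Ag couple is reduced (cathode) and Cr³⁺/Cr²⁺ is oxidized (anode), so E°cell = E°(Ag⁺/Ag) − E°(Cr³⁺/Cr²⁺).
E°(Ag⁺/Ag) = E°cell + E°(anode) = +1.21 + (−0.40) = +0.81 V.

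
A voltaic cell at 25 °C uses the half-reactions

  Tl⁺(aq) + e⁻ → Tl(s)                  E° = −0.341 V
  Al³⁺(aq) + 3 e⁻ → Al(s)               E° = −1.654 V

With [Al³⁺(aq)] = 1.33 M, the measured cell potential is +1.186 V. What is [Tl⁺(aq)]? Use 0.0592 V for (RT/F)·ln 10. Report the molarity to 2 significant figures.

Tl⁺/Tl is the cathode (higher E°); E°cell = −0.341 − (−1.654) = +1.313 V with n = 3.
Rearranging E = E° − (0.0592/n)·log Q gives log Q = 3(+1.313 − (+1.186))/0.0592 = 6.436.
The balanced reaction is 3 Tl⁺(aq) + Al(s) → 3 Tl(s) + Al³⁺(aq), so Q = [Al³⁺(aq)] / [Tl⁺(aq)]^3.
Isolating [Tl⁺(aq)] in Q = 10^{6.436} yields log [Tl⁺(aq)] = −2.104, i.e. 0.0079 M.

0.0079 M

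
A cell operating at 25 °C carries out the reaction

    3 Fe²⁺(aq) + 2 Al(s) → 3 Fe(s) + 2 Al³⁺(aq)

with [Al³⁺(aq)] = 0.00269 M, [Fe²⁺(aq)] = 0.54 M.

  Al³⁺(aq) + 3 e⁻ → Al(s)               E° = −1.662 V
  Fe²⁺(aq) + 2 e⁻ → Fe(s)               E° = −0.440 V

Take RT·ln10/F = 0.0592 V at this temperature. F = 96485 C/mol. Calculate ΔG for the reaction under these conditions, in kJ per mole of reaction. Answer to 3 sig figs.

The standard cell potential is −0.440 − (−1.662) = +1.222 V, with n = 6 electrons in the balanced equation.
Q = [Al³⁺(aq)]^2 / [Fe²⁺(aq)]^3 = 4.6×10^−5, so log Q = −4.338 and E = +1.222 − (0.0592/6)(−4.338) = +1.2648 V.
ΔG = −nFE = −(6)(96485)(+1.2648) J/mol = −732 kJ/mol.

−732 kJ/mol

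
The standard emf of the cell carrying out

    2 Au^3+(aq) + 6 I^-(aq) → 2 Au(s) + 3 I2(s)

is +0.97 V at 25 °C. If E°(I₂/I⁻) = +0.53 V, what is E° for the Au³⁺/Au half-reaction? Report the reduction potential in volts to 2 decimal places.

+1.50 V

In the reaction as written the Au³⁺/Au couple is reduced (cathode) and I₂/I⁻ is oxidized (anode), so E°cell = E°(Au³⁺/Au) − E°(I₂/I⁻).
E°(Au³⁺/Au) = E°cell + E°(anode) = +0.97 + (+0.53) = +1.50 V.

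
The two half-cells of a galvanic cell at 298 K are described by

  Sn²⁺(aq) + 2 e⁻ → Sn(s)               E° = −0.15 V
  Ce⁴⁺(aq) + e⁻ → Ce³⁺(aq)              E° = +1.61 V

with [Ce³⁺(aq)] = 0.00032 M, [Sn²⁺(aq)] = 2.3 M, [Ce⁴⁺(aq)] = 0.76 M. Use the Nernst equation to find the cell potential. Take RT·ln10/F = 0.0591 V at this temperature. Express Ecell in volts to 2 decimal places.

+1.95 V

Ce⁴⁺/Ce³⁺ is reduced (cathode, E° = +1.61 V) and Sn²⁺/Sn is oxidized (anode).
E°cell = E°cat − E°an = +1.61 − (−0.15) = +1.76 V; n = 2.
The balanced reaction is 2 Ce⁴⁺(aq) + Sn(s) → 2 Ce³⁺(aq) + Sn²⁺(aq), so Q = ([Ce³⁺(aq)]^2·[Sn²⁺(aq)]) / [Ce⁴⁺(aq)]^2 = 4.08×10^−7 and log Q = −6.390.
E = E° − (0.0591/n)·log Q = +1.76 − (0.0591/2)(−6.390) = +1.95 V.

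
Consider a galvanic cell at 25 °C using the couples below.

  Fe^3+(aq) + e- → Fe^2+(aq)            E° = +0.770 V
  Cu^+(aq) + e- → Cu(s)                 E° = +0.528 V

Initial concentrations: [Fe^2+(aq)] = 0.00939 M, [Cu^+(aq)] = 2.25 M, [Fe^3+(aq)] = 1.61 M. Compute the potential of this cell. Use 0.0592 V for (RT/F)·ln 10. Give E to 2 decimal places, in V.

+0.35 V

Fe³⁺/Fe²⁺ is reduced (cathode, E° = +0.770 V) and Cu⁺/Cu is oxidized (anode).
E°cell = +0.770 − (+0.528) = +0.242 V, with n = 1 electron transferred.
Balancing gives Fe^3+(aq) + Cu(s) → Fe^2+(aq) + Cu^+(aq); hence Q = ([Fe^2+(aq)]·[Cu^+(aq)]) / [Fe^3+(aq)] = 0.0131 (log Q = −1.882).
E = E° − (0.0592/n)·log Q = +0.242 − (0.0592/1)(−1.882) = +0.35 V.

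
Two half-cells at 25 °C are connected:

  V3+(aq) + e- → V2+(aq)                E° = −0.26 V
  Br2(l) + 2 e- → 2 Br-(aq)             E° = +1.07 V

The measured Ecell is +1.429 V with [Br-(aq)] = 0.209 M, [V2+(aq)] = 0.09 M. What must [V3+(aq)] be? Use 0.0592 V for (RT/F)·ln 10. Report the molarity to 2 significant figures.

0.0092 M

The Br₂/Br⁻ couple has the larger reduction potential, so it is the cathode: E°cell = +1.07 − (−0.26) = +1.33 V and n = 2.
Rearranging E = E° − (0.0592/n)·log Q gives log Q = 2(+1.33 − (+1.429))/0.0592 = −3.345.
For Br2(l) + 2 V2+(aq) → 2 Br-(aq) + 2 V3+(aq), the reaction quotient is Q = ([Br-(aq)]^2·[V3+(aq)]^2) / [V2+(aq)]^2.
Substituting the known concentrations and solving, log [V3+(aq)] = −2.038 and [V3+(aq)] = 0.0092 M.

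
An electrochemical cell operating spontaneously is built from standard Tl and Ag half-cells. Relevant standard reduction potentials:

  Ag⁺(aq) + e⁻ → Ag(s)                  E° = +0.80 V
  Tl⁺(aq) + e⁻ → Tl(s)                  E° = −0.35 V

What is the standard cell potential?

Of the two couples in this cell, the one with the more positive reduction potential is reduced at the cathode: here that is Ag⁺/Ag (+0.80 V); Tl⁺/Tl (−0.35 V) is the anode.
E°cell = E°(cathode) − E°(anode) = +0.80 − (−0.35) = +1.15 V.

+1.15 V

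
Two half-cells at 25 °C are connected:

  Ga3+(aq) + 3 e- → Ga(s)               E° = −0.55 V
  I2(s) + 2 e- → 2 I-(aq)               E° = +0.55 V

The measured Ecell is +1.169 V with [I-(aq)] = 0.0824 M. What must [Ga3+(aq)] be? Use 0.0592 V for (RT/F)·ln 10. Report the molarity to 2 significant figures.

0.57 M

The I₂/I⁻ couple has the larger reduction potential, so it is the cathode: E°cell = +0.55 − (−0.55) = +1.10 V and n = 6.
Since E = E° − (0.0592/n)·log Q, log Q = n(E° − E)/0.0592 = −6.993.
The balanced reaction is 3 I2(s) + 2 Ga(s) → 6 I-(aq) + 2 Ga3+(aq), so Q = [I-(aq)]^6·[Ga3+(aq)]^2.
Isolating [Ga3+(aq)] in Q = 10^{−6.993} yields log [Ga3+(aq)] = −0.244, i.e. 0.57 M.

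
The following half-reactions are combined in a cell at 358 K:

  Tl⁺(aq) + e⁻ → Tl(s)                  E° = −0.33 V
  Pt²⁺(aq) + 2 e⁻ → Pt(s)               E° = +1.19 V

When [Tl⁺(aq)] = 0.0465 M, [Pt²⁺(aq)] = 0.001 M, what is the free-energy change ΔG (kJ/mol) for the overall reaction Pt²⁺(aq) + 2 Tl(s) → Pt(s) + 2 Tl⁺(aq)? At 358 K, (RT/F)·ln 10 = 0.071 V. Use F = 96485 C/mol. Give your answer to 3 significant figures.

−291 kJ/mol

E°cell = +1.19 − (−0.33) = +1.52 V; the balanced reaction transfers n = 2 electrons.
Q = [Tl⁺(aq)]^2 / [Pt²⁺(aq)] = 2.16, so log Q = 0.335 and E = +1.52 − (0.071/2)(0.335) = +1.5081 V.
Finally ΔG = −nFE = −(2)(96485 C/mol)(+1.5081 V) = −291 kJ/mol.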